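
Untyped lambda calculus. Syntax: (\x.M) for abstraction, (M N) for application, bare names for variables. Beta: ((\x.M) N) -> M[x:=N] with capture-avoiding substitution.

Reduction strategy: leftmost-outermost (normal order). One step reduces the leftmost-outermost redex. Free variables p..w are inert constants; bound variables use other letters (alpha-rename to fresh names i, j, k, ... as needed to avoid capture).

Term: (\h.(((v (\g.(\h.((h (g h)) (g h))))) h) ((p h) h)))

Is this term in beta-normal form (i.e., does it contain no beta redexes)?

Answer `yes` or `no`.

Term: (\h.(((v (\g.(\h.((h (g h)) (g h))))) h) ((p h) h)))
No beta redexes found.

Answer: yes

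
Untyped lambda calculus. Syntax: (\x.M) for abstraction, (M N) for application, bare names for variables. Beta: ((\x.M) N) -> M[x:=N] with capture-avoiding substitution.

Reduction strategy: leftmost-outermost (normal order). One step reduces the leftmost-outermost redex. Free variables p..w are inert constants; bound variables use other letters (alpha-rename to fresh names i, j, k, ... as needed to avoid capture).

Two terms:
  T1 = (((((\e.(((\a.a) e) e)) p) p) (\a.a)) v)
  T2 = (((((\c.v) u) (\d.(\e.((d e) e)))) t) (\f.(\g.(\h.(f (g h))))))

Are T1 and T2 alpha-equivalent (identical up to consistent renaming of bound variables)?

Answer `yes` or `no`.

Term 1: (((((\e.(((\a.a) e) e)) p) p) (\a.a)) v)
Term 2: (((((\c.v) u) (\d.(\e.((d e) e)))) t) (\f.(\g.(\h.(f (g h))))))
Alpha-equivalence: compare structure up to binder renaming.
Result: False

Answer: no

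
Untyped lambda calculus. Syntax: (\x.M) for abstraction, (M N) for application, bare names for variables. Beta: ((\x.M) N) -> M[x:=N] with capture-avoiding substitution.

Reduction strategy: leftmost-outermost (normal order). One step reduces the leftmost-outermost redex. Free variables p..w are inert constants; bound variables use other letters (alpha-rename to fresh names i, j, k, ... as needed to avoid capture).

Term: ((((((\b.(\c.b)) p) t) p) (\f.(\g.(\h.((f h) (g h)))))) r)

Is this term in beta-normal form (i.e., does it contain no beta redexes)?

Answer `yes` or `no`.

Answer: no

Derivation:
Term: ((((((\b.(\c.b)) p) t) p) (\f.(\g.(\h.((f h) (g h)))))) r)
Found 1 beta redex(es).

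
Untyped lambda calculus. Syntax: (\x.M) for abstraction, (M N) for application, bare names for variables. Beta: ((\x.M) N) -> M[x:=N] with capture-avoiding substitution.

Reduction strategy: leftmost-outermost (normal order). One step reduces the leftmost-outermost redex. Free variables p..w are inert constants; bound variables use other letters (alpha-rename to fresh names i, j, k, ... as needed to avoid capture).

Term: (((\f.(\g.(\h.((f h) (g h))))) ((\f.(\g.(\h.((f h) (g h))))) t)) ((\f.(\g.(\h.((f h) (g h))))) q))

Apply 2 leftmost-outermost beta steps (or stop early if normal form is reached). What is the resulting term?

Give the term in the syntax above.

Answer: (\h.((((\f.(\g.(\h.((f h) (g h))))) t) h) (((\f.(\g.(\h.((f h) (g h))))) q) h)))

Derivation:
Step 0: (((\f.(\g.(\h.((f h) (g h))))) ((\f.(\g.(\h.((f h) (g h))))) t)) ((\f.(\g.(\h.((f h) (g h))))) q))
Step 1: ((\g.(\h.((((\f.(\g.(\h.((f h) (g h))))) t) h) (g h)))) ((\f.(\g.(\h.((f h) (g h))))) q))
Step 2: (\h.((((\f.(\g.(\h.((f h) (g h))))) t) h) (((\f.(\g.(\h.((f h) (g h))))) q) h)))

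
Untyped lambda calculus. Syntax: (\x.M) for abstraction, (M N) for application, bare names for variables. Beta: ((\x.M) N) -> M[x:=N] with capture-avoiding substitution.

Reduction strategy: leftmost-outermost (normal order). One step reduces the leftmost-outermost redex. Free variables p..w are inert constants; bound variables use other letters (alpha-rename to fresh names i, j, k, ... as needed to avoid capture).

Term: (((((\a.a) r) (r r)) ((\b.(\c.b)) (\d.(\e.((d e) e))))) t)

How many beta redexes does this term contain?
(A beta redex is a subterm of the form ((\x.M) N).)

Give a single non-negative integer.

Term: (((((\a.a) r) (r r)) ((\b.(\c.b)) (\d.(\e.((d e) e))))) t)
  Redex: ((\a.a) r)
  Redex: ((\b.(\c.b)) (\d.(\e.((d e) e))))
Total redexes: 2

Answer: 2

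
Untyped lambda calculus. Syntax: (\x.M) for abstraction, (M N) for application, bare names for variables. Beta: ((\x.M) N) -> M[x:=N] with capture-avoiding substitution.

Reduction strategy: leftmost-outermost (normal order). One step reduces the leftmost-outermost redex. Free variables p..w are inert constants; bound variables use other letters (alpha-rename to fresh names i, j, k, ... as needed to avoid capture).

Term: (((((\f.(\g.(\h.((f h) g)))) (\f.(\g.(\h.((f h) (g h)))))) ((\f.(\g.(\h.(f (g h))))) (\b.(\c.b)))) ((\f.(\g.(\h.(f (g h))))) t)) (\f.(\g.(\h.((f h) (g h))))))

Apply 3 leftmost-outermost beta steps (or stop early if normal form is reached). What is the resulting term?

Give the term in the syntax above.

Step 0: (((((\f.(\g.(\h.((f h) g)))) (\f.(\g.(\h.((f h) (g h)))))) ((\f.(\g.(\h.(f (g h))))) (\b.(\c.b)))) ((\f.(\g.(\h.(f (g h))))) t)) (\f.(\g.(\h.((f h) (g h))))))
Step 1: ((((\g.(\h.(((\f.(\g.(\h.((f h) (g h))))) h) g))) ((\f.(\g.(\h.(f (g h))))) (\b.(\c.b)))) ((\f.(\g.(\h.(f (g h))))) t)) (\f.(\g.(\h.((f h) (g h))))))
Step 2: (((\h.(((\f.(\g.(\h.((f h) (g h))))) h) ((\f.(\g.(\h.(f (g h))))) (\b.(\c.b))))) ((\f.(\g.(\h.(f (g h))))) t)) (\f.(\g.(\h.((f h) (g h))))))
Step 3: ((((\f.(\g.(\h.((f h) (g h))))) ((\f.(\g.(\h.(f (g h))))) t)) ((\f.(\g.(\h.(f (g h))))) (\b.(\c.b)))) (\f.(\g.(\h.((f h) (g h))))))

Answer: ((((\f.(\g.(\h.((f h) (g h))))) ((\f.(\g.(\h.(f (g h))))) t)) ((\f.(\g.(\h.(f (g h))))) (\b.(\c.b)))) (\f.(\g.(\h.((f h) (g h))))))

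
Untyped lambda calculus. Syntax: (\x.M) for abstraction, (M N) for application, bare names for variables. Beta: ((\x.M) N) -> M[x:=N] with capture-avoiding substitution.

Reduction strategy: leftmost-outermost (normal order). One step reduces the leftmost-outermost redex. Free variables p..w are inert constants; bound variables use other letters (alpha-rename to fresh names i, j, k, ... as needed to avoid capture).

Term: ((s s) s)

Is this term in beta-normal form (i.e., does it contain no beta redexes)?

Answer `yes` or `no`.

Term: ((s s) s)
No beta redexes found.

Answer: yes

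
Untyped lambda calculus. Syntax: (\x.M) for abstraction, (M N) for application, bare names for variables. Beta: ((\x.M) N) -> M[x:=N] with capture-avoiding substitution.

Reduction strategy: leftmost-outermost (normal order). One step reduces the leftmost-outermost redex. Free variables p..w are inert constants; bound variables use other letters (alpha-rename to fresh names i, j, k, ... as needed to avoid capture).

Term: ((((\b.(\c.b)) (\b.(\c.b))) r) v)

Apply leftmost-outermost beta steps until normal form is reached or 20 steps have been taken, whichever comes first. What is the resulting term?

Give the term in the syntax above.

Step 0: ((((\b.(\c.b)) (\b.(\c.b))) r) v)
Step 1: (((\c.(\b.(\c.b))) r) v)
Step 2: ((\b.(\c.b)) v)
Step 3: (\c.v)

Answer: (\c.v)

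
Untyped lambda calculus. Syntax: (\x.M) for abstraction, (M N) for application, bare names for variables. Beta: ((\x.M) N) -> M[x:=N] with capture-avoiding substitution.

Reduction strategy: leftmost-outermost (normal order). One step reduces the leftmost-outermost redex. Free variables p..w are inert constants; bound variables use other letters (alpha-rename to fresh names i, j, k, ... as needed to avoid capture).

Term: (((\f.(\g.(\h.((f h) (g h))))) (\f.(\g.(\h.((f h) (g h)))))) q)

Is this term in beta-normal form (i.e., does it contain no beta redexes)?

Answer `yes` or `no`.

Term: (((\f.(\g.(\h.((f h) (g h))))) (\f.(\g.(\h.((f h) (g h)))))) q)
Found 1 beta redex(es).

Answer: no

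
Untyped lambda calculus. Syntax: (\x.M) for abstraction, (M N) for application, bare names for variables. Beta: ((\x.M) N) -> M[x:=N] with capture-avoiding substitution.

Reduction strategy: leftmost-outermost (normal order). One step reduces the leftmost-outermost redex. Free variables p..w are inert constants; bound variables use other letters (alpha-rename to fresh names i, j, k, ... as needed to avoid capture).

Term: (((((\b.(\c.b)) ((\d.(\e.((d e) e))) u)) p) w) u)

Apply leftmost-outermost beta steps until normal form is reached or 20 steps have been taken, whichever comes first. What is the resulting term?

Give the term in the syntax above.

Step 0: (((((\b.(\c.b)) ((\d.(\e.((d e) e))) u)) p) w) u)
Step 1: ((((\c.((\d.(\e.((d e) e))) u)) p) w) u)
Step 2: ((((\d.(\e.((d e) e))) u) w) u)
Step 3: (((\e.((u e) e)) w) u)
Step 4: (((u w) w) u)

Answer: (((u w) w) u)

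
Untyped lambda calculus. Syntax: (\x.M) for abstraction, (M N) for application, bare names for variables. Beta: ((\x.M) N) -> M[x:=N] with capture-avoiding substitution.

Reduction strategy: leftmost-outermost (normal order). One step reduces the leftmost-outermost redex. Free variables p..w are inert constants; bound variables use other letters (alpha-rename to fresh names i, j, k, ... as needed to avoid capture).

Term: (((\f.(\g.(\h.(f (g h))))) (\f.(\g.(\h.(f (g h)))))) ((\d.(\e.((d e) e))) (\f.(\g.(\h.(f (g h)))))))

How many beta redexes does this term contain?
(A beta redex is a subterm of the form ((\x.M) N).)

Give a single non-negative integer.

Answer: 2

Derivation:
Term: (((\f.(\g.(\h.(f (g h))))) (\f.(\g.(\h.(f (g h)))))) ((\d.(\e.((d e) e))) (\f.(\g.(\h.(f (g h)))))))
  Redex: ((\f.(\g.(\h.(f (g h))))) (\f.(\g.(\h.(f (g h))))))
  Redex: ((\d.(\e.((d e) e))) (\f.(\g.(\h.(f (g h))))))
Total redexes: 2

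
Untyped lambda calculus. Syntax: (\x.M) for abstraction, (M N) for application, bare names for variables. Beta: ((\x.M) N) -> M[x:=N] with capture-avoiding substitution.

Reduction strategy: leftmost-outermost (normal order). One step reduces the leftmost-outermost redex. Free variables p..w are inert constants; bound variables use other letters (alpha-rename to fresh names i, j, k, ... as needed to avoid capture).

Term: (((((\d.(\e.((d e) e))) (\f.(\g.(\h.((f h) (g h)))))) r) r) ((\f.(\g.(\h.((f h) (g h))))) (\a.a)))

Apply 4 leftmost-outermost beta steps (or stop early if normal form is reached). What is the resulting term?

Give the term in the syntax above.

Answer: (((\h.((r h) (r h))) r) ((\f.(\g.(\h.((f h) (g h))))) (\a.a)))

Derivation:
Step 0: (((((\d.(\e.((d e) e))) (\f.(\g.(\h.((f h) (g h)))))) r) r) ((\f.(\g.(\h.((f h) (g h))))) (\a.a)))
Step 1: ((((\e.(((\f.(\g.(\h.((f h) (g h))))) e) e)) r) r) ((\f.(\g.(\h.((f h) (g h))))) (\a.a)))
Step 2: (((((\f.(\g.(\h.((f h) (g h))))) r) r) r) ((\f.(\g.(\h.((f h) (g h))))) (\a.a)))
Step 3: ((((\g.(\h.((r h) (g h)))) r) r) ((\f.(\g.(\h.((f h) (g h))))) (\a.a)))
Step 4: (((\h.((r h) (r h))) r) ((\f.(\g.(\h.((f h) (g h))))) (\a.a)))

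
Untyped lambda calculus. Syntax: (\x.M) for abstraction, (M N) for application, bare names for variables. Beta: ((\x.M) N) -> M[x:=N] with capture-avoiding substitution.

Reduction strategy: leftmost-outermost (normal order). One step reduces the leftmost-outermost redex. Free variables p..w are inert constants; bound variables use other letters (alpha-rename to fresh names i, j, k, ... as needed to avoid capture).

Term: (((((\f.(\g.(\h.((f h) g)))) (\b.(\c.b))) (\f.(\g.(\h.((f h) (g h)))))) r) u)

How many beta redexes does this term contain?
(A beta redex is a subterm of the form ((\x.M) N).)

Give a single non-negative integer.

Answer: 1

Derivation:
Term: (((((\f.(\g.(\h.((f h) g)))) (\b.(\c.b))) (\f.(\g.(\h.((f h) (g h)))))) r) u)
  Redex: ((\f.(\g.(\h.((f h) g)))) (\b.(\c.b)))
Total redexes: 1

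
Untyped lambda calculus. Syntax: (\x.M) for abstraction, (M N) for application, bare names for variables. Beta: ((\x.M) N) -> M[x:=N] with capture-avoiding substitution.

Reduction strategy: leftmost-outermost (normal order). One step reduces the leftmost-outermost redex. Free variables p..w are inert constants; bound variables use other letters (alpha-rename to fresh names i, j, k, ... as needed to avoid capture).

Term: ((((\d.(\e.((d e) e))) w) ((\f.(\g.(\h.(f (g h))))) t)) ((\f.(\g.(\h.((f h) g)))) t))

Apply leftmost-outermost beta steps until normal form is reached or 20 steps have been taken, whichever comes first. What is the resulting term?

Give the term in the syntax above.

Step 0: ((((\d.(\e.((d e) e))) w) ((\f.(\g.(\h.(f (g h))))) t)) ((\f.(\g.(\h.((f h) g)))) t))
Step 1: (((\e.((w e) e)) ((\f.(\g.(\h.(f (g h))))) t)) ((\f.(\g.(\h.((f h) g)))) t))
Step 2: (((w ((\f.(\g.(\h.(f (g h))))) t)) ((\f.(\g.(\h.(f (g h))))) t)) ((\f.(\g.(\h.((f h) g)))) t))
Step 3: (((w (\g.(\h.(t (g h))))) ((\f.(\g.(\h.(f (g h))))) t)) ((\f.(\g.(\h.((f h) g)))) t))
Step 4: (((w (\g.(\h.(t (g h))))) (\g.(\h.(t (g h))))) ((\f.(\g.(\h.((f h) g)))) t))
Step 5: (((w (\g.(\h.(t (g h))))) (\g.(\h.(t (g h))))) (\g.(\h.((t h) g))))

Answer: (((w (\g.(\h.(t (g h))))) (\g.(\h.(t (g h))))) (\g.(\h.((t h) g))))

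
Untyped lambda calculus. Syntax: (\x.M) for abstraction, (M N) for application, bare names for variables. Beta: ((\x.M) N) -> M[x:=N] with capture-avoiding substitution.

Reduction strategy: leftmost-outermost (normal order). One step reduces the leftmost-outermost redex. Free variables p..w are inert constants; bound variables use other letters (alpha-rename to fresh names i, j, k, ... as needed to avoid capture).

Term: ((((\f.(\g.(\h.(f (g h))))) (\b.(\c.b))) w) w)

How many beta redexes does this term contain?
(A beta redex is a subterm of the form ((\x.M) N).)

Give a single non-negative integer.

Answer: 1

Derivation:
Term: ((((\f.(\g.(\h.(f (g h))))) (\b.(\c.b))) w) w)
  Redex: ((\f.(\g.(\h.(f (g h))))) (\b.(\c.b)))
Total redexes: 1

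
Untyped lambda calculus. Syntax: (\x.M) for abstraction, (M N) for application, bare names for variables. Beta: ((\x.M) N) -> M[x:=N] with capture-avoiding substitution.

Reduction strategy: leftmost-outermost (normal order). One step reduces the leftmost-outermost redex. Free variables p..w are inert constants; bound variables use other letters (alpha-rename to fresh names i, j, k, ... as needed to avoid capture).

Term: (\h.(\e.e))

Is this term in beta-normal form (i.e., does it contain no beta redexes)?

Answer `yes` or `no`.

Term: (\h.(\e.e))
No beta redexes found.

Answer: yes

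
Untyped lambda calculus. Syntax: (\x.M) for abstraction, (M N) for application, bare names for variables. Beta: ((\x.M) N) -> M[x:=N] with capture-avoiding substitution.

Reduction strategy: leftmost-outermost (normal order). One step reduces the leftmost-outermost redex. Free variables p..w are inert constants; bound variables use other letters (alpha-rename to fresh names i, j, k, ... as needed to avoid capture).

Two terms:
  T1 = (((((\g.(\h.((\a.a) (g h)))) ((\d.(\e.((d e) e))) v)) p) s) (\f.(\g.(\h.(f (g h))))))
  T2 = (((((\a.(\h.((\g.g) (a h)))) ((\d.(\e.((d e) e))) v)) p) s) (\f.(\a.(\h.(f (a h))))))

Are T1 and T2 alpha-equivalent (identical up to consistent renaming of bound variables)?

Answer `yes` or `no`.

Term 1: (((((\g.(\h.((\a.a) (g h)))) ((\d.(\e.((d e) e))) v)) p) s) (\f.(\g.(\h.(f (g h))))))
Term 2: (((((\a.(\h.((\g.g) (a h)))) ((\d.(\e.((d e) e))) v)) p) s) (\f.(\a.(\h.(f (a h))))))
Alpha-equivalence: compare structure up to binder renaming.
Result: True

Answer: yes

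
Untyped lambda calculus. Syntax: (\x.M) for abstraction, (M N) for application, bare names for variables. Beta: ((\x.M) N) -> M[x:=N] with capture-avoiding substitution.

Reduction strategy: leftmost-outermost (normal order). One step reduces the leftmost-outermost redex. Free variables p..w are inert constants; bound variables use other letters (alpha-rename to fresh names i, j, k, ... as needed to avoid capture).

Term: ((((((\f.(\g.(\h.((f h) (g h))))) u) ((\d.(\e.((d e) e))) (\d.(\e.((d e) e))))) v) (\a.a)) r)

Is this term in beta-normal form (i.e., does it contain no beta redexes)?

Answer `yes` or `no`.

Answer: no

Derivation:
Term: ((((((\f.(\g.(\h.((f h) (g h))))) u) ((\d.(\e.((d e) e))) (\d.(\e.((d e) e))))) v) (\a.a)) r)
Found 2 beta redex(es).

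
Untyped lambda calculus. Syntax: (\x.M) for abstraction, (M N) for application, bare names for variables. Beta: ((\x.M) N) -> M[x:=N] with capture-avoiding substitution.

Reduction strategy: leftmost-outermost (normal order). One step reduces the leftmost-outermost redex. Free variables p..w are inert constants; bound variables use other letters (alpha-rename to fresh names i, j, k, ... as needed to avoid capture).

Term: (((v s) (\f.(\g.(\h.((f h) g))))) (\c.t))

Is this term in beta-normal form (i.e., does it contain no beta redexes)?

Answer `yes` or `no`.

Term: (((v s) (\f.(\g.(\h.((f h) g))))) (\c.t))
No beta redexes found.

Answer: yes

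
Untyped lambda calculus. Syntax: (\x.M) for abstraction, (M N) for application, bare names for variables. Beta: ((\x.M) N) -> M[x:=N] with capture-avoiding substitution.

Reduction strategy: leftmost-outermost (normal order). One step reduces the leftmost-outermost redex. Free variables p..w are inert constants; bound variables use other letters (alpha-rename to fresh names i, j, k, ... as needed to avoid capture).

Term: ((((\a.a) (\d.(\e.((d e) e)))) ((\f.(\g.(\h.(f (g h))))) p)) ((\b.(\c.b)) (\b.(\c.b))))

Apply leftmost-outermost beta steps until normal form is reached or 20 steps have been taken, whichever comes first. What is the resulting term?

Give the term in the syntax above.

Step 0: ((((\a.a) (\d.(\e.((d e) e)))) ((\f.(\g.(\h.(f (g h))))) p)) ((\b.(\c.b)) (\b.(\c.b))))
Step 1: (((\d.(\e.((d e) e))) ((\f.(\g.(\h.(f (g h))))) p)) ((\b.(\c.b)) (\b.(\c.b))))
Step 2: ((\e.((((\f.(\g.(\h.(f (g h))))) p) e) e)) ((\b.(\c.b)) (\b.(\c.b))))
Step 3: ((((\f.(\g.(\h.(f (g h))))) p) ((\b.(\c.b)) (\b.(\c.b)))) ((\b.(\c.b)) (\b.(\c.b))))
Step 4: (((\g.(\h.(p (g h)))) ((\b.(\c.b)) (\b.(\c.b)))) ((\b.(\c.b)) (\b.(\c.b))))
Step 5: ((\h.(p (((\b.(\c.b)) (\b.(\c.b))) h))) ((\b.(\c.b)) (\b.(\c.b))))
Step 6: (p (((\b.(\c.b)) (\b.(\c.b))) ((\b.(\c.b)) (\b.(\c.b)))))
Step 7: (p ((\c.(\b.(\c.b))) ((\b.(\c.b)) (\b.(\c.b)))))
Step 8: (p (\b.(\c.b)))

Answer: (p (\b.(\c.b)))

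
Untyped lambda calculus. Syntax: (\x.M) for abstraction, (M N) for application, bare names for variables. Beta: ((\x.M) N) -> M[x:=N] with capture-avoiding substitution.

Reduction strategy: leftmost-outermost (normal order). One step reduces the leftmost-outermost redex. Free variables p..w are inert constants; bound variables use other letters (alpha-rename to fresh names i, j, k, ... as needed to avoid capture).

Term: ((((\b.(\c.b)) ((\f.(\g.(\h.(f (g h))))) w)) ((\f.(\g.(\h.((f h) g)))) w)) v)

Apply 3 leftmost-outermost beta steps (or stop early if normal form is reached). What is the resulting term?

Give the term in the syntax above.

Step 0: ((((\b.(\c.b)) ((\f.(\g.(\h.(f (g h))))) w)) ((\f.(\g.(\h.((f h) g)))) w)) v)
Step 1: (((\c.((\f.(\g.(\h.(f (g h))))) w)) ((\f.(\g.(\h.((f h) g)))) w)) v)
Step 2: (((\f.(\g.(\h.(f (g h))))) w) v)
Step 3: ((\g.(\h.(w (g h)))) v)

Answer: ((\g.(\h.(w (g h)))) v)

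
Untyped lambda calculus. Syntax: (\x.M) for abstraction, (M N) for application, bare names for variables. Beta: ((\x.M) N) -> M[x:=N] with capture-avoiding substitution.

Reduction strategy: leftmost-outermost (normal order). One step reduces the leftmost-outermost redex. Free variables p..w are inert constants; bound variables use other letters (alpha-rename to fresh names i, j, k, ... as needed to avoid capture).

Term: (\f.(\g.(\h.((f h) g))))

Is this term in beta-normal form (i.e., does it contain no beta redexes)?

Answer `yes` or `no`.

Term: (\f.(\g.(\h.((f h) g))))
No beta redexes found.

Answer: yes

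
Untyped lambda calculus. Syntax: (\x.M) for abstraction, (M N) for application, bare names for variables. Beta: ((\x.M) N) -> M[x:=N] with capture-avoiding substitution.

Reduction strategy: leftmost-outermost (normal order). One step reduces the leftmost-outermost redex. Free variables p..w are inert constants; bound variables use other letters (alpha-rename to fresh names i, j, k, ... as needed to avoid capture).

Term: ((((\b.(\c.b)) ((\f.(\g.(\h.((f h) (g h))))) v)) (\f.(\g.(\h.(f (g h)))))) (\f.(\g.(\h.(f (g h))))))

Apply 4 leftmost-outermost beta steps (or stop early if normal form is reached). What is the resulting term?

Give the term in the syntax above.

Answer: (\h.((v h) ((\f.(\g.(\h.(f (g h))))) h)))

Derivation:
Step 0: ((((\b.(\c.b)) ((\f.(\g.(\h.((f h) (g h))))) v)) (\f.(\g.(\h.(f (g h)))))) (\f.(\g.(\h.(f (g h))))))
Step 1: (((\c.((\f.(\g.(\h.((f h) (g h))))) v)) (\f.(\g.(\h.(f (g h)))))) (\f.(\g.(\h.(f (g h))))))
Step 2: (((\f.(\g.(\h.((f h) (g h))))) v) (\f.(\g.(\h.(f (g h))))))
Step 3: ((\g.(\h.((v h) (g h)))) (\f.(\g.(\h.(f (g h))))))
Step 4: (\h.((v h) ((\f.(\g.(\h.(f (g h))))) h)))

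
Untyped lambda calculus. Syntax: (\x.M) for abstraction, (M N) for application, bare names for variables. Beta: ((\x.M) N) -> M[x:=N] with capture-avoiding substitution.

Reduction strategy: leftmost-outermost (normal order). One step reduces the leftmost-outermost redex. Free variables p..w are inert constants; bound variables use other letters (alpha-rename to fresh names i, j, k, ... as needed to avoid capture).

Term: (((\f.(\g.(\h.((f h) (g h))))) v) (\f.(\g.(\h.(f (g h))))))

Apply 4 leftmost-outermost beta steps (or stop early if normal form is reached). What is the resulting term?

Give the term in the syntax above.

Step 0: (((\f.(\g.(\h.((f h) (g h))))) v) (\f.(\g.(\h.(f (g h))))))
Step 1: ((\g.(\h.((v h) (g h)))) (\f.(\g.(\h.(f (g h))))))
Step 2: (\h.((v h) ((\f.(\g.(\h.(f (g h))))) h)))
Step 3: (\h.((v h) (\g.(\i.(h (g i))))))
Step 4: (normal form reached)

Answer: (\h.((v h) (\g.(\i.(h (g i))))))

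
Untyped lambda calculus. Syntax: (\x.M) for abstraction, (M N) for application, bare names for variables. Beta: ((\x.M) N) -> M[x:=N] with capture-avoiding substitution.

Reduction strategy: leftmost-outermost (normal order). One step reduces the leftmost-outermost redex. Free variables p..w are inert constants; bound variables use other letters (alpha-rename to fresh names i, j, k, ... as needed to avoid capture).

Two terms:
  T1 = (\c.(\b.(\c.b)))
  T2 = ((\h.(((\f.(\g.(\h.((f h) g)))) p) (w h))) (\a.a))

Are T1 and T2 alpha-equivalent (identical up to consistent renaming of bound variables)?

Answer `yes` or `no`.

Term 1: (\c.(\b.(\c.b)))
Term 2: ((\h.(((\f.(\g.(\h.((f h) g)))) p) (w h))) (\a.a))
Alpha-equivalence: compare structure up to binder renaming.
Result: False

Answer: no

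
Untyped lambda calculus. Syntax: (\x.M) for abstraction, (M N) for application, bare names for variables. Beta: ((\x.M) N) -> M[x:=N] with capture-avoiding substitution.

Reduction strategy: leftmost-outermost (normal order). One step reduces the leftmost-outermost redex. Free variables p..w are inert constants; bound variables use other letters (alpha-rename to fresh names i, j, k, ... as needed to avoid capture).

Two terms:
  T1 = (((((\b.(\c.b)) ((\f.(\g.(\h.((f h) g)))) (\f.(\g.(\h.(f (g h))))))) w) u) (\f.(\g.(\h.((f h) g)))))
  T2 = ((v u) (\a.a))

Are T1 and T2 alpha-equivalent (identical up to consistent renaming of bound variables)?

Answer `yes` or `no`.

Term 1: (((((\b.(\c.b)) ((\f.(\g.(\h.((f h) g)))) (\f.(\g.(\h.(f (g h))))))) w) u) (\f.(\g.(\h.((f h) g)))))
Term 2: ((v u) (\a.a))
Alpha-equivalence: compare structure up to binder renaming.
Result: False

Answer: no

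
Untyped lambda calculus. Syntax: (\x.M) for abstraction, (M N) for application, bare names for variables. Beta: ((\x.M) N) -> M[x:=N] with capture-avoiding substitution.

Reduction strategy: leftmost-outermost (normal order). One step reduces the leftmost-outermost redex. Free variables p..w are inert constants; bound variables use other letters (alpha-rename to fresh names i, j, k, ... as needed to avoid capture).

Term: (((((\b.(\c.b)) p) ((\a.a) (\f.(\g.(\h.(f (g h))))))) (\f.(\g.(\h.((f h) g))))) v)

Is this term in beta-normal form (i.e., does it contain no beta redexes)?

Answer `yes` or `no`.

Term: (((((\b.(\c.b)) p) ((\a.a) (\f.(\g.(\h.(f (g h))))))) (\f.(\g.(\h.((f h) g))))) v)
Found 2 beta redex(es).

Answer: no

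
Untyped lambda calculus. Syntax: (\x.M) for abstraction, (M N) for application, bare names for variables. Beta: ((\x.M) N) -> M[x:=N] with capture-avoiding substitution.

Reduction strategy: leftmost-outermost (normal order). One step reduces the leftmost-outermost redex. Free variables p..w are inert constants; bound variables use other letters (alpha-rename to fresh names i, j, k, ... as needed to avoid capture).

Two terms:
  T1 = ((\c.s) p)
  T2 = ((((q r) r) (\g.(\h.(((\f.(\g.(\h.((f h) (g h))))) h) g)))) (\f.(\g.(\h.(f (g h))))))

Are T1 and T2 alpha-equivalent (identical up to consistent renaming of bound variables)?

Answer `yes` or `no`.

Answer: no

Derivation:
Term 1: ((\c.s) p)
Term 2: ((((q r) r) (\g.(\h.(((\f.(\g.(\h.((f h) (g h))))) h) g)))) (\f.(\g.(\h.(f (g h))))))
Alpha-equivalence: compare structure up to binder renaming.
Result: False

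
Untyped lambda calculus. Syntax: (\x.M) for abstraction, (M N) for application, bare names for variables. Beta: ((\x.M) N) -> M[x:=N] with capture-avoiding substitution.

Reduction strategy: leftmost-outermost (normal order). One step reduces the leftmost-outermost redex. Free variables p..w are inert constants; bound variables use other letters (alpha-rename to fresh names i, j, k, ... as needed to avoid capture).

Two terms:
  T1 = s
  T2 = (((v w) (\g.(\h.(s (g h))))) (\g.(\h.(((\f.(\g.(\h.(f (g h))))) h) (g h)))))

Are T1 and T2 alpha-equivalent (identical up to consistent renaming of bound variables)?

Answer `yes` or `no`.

Term 1: s
Term 2: (((v w) (\g.(\h.(s (g h))))) (\g.(\h.(((\f.(\g.(\h.(f (g h))))) h) (g h)))))
Alpha-equivalence: compare structure up to binder renaming.
Result: False

Answer: no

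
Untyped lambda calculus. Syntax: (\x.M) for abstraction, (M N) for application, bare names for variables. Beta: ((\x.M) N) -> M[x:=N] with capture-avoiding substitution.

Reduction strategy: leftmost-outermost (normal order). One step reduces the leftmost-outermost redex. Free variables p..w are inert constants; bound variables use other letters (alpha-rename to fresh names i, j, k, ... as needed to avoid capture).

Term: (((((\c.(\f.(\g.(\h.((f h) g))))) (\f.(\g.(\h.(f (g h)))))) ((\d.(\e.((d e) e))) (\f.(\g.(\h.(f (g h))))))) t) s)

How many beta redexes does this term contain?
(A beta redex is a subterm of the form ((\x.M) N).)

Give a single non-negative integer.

Answer: 2

Derivation:
Term: (((((\c.(\f.(\g.(\h.((f h) g))))) (\f.(\g.(\h.(f (g h)))))) ((\d.(\e.((d e) e))) (\f.(\g.(\h.(f (g h))))))) t) s)
  Redex: ((\c.(\f.(\g.(\h.((f h) g))))) (\f.(\g.(\h.(f (g h))))))
  Redex: ((\d.(\e.((d e) e))) (\f.(\g.(\h.(f (g h))))))
Total redexes: 2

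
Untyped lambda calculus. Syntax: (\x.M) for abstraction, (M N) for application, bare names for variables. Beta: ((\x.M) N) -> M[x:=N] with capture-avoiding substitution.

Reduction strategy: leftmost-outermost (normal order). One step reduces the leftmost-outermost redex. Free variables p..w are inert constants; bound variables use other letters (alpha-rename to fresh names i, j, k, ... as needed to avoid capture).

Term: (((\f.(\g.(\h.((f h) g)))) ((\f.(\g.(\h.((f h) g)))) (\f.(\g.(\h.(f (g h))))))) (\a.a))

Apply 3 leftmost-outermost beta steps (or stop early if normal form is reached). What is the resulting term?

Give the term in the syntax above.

Step 0: (((\f.(\g.(\h.((f h) g)))) ((\f.(\g.(\h.((f h) g)))) (\f.(\g.(\h.(f (g h))))))) (\a.a))
Step 1: ((\g.(\h.((((\f.(\g.(\h.((f h) g)))) (\f.(\g.(\h.(f (g h)))))) h) g))) (\a.a))
Step 2: (\h.((((\f.(\g.(\h.((f h) g)))) (\f.(\g.(\h.(f (g h)))))) h) (\a.a)))
Step 3: (\h.(((\g.(\h.(((\f.(\g.(\h.(f (g h))))) h) g))) h) (\a.a)))

Answer: (\h.(((\g.(\h.(((\f.(\g.(\h.(f (g h))))) h) g))) h) (\a.a)))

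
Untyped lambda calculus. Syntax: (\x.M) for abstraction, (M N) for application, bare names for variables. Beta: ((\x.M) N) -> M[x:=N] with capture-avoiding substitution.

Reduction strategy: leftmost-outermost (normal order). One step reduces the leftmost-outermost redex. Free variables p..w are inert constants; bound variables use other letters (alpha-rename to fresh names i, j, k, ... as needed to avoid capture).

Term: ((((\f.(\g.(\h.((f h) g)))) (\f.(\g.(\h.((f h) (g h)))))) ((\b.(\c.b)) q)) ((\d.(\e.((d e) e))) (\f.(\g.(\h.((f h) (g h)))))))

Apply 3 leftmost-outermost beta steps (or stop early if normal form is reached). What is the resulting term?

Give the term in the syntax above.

Answer: (((\f.(\g.(\h.((f h) (g h))))) ((\d.(\e.((d e) e))) (\f.(\g.(\h.((f h) (g h))))))) ((\b.(\c.b)) q))

Derivation:
Step 0: ((((\f.(\g.(\h.((f h) g)))) (\f.(\g.(\h.((f h) (g h)))))) ((\b.(\c.b)) q)) ((\d.(\e.((d e) e))) (\f.(\g.(\h.((f h) (g h)))))))
Step 1: (((\g.(\h.(((\f.(\g.(\h.((f h) (g h))))) h) g))) ((\b.(\c.b)) q)) ((\d.(\e.((d e) e))) (\f.(\g.(\h.((f h) (g h)))))))
Step 2: ((\h.(((\f.(\g.(\h.((f h) (g h))))) h) ((\b.(\c.b)) q))) ((\d.(\e.((d e) e))) (\f.(\g.(\h.((f h) (g h)))))))
Step 3: (((\f.(\g.(\h.((f h) (g h))))) ((\d.(\e.((d e) e))) (\f.(\g.(\h.((f h) (g h))))))) ((\b.(\c.b)) q))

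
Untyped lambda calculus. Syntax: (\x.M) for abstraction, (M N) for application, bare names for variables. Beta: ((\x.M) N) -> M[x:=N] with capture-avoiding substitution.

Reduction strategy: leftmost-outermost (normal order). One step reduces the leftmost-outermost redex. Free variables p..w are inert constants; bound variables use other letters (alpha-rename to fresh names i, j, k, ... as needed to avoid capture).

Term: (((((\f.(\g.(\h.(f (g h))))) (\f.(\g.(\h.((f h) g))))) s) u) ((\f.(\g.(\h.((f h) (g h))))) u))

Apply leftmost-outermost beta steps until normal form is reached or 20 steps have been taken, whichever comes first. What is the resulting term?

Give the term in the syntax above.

Step 0: (((((\f.(\g.(\h.(f (g h))))) (\f.(\g.(\h.((f h) g))))) s) u) ((\f.(\g.(\h.((f h) (g h))))) u))
Step 1: ((((\g.(\h.((\f.(\g.(\h.((f h) g)))) (g h)))) s) u) ((\f.(\g.(\h.((f h) (g h))))) u))
Step 2: (((\h.((\f.(\g.(\h.((f h) g)))) (s h))) u) ((\f.(\g.(\h.((f h) (g h))))) u))
Step 3: (((\f.(\g.(\h.((f h) g)))) (s u)) ((\f.(\g.(\h.((f h) (g h))))) u))
Step 4: ((\g.(\h.(((s u) h) g))) ((\f.(\g.(\h.((f h) (g h))))) u))
Step 5: (\h.(((s u) h) ((\f.(\g.(\h.((f h) (g h))))) u)))
Step 6: (\h.(((s u) h) (\g.(\h.((u h) (g h))))))

Answer: (\h.(((s u) h) (\g.(\h.((u h) (g h))))))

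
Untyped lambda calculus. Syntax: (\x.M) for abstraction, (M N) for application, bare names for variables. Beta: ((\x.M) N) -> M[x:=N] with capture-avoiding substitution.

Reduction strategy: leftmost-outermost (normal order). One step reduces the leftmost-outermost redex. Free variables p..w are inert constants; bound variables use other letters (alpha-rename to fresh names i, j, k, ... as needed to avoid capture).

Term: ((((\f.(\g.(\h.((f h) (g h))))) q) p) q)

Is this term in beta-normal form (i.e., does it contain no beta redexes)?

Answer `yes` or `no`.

Answer: no

Derivation:
Term: ((((\f.(\g.(\h.((f h) (g h))))) q) p) q)
Found 1 beta redex(es).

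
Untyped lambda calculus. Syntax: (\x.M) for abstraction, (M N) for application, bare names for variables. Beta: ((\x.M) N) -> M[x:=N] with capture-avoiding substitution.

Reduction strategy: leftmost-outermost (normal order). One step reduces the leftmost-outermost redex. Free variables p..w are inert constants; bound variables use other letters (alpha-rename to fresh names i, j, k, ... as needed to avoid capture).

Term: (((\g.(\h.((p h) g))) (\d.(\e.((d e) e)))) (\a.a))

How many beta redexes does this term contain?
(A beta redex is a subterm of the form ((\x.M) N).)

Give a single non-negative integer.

Answer: 1

Derivation:
Term: (((\g.(\h.((p h) g))) (\d.(\e.((d e) e)))) (\a.a))
  Redex: ((\g.(\h.((p h) g))) (\d.(\e.((d e) e))))
Total redexes: 1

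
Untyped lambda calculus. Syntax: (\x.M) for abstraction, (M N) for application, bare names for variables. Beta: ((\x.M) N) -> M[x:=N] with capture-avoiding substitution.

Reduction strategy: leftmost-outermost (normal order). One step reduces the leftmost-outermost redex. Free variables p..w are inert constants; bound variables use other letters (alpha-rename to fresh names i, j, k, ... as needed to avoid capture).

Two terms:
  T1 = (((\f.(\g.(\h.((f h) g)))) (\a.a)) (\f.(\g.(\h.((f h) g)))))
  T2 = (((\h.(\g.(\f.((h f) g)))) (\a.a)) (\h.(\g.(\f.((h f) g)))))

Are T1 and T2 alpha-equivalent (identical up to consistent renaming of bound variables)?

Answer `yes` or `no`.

Term 1: (((\f.(\g.(\h.((f h) g)))) (\a.a)) (\f.(\g.(\h.((f h) g)))))
Term 2: (((\h.(\g.(\f.((h f) g)))) (\a.a)) (\h.(\g.(\f.((h f) g)))))
Alpha-equivalence: compare structure up to binder renaming.
Result: True

Answer: yes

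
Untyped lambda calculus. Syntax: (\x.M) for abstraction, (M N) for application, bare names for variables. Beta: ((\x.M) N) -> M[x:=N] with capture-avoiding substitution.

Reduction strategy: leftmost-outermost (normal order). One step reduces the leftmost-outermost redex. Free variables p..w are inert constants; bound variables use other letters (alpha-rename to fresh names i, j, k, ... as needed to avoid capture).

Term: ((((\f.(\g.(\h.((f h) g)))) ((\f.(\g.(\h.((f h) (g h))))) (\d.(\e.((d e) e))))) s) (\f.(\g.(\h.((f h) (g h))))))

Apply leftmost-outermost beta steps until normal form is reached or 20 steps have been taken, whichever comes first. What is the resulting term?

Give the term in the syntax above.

Answer: ((s (\g.(\h.((s h) (g h))))) (\g.(\h.((s h) (g h)))))

Derivation:
Step 0: ((((\f.(\g.(\h.((f h) g)))) ((\f.(\g.(\h.((f h) (g h))))) (\d.(\e.((d e) e))))) s) (\f.(\g.(\h.((f h) (g h))))))
Step 1: (((\g.(\h.((((\f.(\g.(\h.((f h) (g h))))) (\d.(\e.((d e) e)))) h) g))) s) (\f.(\g.(\h.((f h) (g h))))))
Step 2: ((\h.((((\f.(\g.(\h.((f h) (g h))))) (\d.(\e.((d e) e)))) h) s)) (\f.(\g.(\h.((f h) (g h))))))
Step 3: ((((\f.(\g.(\h.((f h) (g h))))) (\d.(\e.((d e) e)))) (\f.(\g.(\h.((f h) (g h)))))) s)
Step 4: (((\g.(\h.(((\d.(\e.((d e) e))) h) (g h)))) (\f.(\g.(\h.((f h) (g h)))))) s)
Step 5: ((\h.(((\d.(\e.((d e) e))) h) ((\f.(\g.(\h.((f h) (g h))))) h))) s)
Step 6: (((\d.(\e.((d e) e))) s) ((\f.(\g.(\h.((f h) (g h))))) s))
Step 7: ((\e.((s e) e)) ((\f.(\g.(\h.((f h) (g h))))) s))
Step 8: ((s ((\f.(\g.(\h.((f h) (g h))))) s)) ((\f.(\g.(\h.((f h) (g h))))) s))
Step 9: ((s (\g.(\h.((s h) (g h))))) ((\f.(\g.(\h.((f h) (g h))))) s))
Step 10: ((s (\g.(\h.((s h) (g h))))) (\g.(\h.((s h) (g h)))))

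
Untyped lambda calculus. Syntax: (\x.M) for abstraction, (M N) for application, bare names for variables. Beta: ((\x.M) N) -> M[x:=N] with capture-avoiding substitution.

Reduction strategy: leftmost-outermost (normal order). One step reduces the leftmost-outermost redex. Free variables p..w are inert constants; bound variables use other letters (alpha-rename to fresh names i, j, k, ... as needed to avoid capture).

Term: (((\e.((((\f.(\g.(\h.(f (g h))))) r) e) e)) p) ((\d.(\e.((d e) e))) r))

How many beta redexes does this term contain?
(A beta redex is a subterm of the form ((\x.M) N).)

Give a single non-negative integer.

Term: (((\e.((((\f.(\g.(\h.(f (g h))))) r) e) e)) p) ((\d.(\e.((d e) e))) r))
  Redex: ((\e.((((\f.(\g.(\h.(f (g h))))) r) e) e)) p)
  Redex: ((\f.(\g.(\h.(f (g h))))) r)
  Redex: ((\d.(\e.((d e) e))) r)
Total redexes: 3

Answer: 3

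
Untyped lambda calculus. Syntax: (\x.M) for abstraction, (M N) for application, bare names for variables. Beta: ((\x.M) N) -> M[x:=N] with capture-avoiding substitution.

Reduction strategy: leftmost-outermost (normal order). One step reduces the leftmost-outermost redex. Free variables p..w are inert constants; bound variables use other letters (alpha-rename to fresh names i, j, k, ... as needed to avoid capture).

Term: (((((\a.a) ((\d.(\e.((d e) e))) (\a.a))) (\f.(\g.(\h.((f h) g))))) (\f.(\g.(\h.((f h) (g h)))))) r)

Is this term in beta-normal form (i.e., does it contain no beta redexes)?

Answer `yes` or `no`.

Term: (((((\a.a) ((\d.(\e.((d e) e))) (\a.a))) (\f.(\g.(\h.((f h) g))))) (\f.(\g.(\h.((f h) (g h)))))) r)
Found 2 beta redex(es).

Answer: no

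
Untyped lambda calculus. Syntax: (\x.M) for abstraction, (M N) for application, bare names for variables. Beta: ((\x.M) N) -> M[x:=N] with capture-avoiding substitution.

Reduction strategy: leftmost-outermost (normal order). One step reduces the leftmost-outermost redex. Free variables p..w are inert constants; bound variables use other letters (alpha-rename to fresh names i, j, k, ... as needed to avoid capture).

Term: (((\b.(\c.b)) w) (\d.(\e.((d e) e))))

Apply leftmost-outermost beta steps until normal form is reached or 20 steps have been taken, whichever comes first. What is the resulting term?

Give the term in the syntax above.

Answer: w

Derivation:
Step 0: (((\b.(\c.b)) w) (\d.(\e.((d e) e))))
Step 1: ((\c.w) (\d.(\e.((d e) e))))
Step 2: w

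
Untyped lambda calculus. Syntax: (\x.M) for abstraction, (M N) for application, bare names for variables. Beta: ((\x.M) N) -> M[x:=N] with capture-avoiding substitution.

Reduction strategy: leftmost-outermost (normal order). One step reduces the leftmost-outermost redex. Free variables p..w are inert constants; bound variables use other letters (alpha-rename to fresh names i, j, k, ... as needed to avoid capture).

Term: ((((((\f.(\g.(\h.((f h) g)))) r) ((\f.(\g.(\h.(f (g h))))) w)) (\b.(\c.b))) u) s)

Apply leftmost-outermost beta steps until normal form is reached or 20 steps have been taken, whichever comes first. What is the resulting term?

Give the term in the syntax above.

Step 0: ((((((\f.(\g.(\h.((f h) g)))) r) ((\f.(\g.(\h.(f (g h))))) w)) (\b.(\c.b))) u) s)
Step 1: (((((\g.(\h.((r h) g))) ((\f.(\g.(\h.(f (g h))))) w)) (\b.(\c.b))) u) s)
Step 2: ((((\h.((r h) ((\f.(\g.(\h.(f (g h))))) w))) (\b.(\c.b))) u) s)
Step 3: ((((r (\b.(\c.b))) ((\f.(\g.(\h.(f (g h))))) w)) u) s)
Step 4: ((((r (\b.(\c.b))) (\g.(\h.(w (g h))))) u) s)

Answer: ((((r (\b.(\c.b))) (\g.(\h.(w (g h))))) u) s)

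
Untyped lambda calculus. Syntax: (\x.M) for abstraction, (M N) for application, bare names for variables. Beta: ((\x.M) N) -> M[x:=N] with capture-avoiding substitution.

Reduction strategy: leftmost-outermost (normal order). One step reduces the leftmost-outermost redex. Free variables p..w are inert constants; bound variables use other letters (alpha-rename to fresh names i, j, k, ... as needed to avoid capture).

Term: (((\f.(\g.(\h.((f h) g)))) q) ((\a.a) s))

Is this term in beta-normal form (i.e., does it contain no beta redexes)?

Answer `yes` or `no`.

Answer: no

Derivation:
Term: (((\f.(\g.(\h.((f h) g)))) q) ((\a.a) s))
Found 2 beta redex(es).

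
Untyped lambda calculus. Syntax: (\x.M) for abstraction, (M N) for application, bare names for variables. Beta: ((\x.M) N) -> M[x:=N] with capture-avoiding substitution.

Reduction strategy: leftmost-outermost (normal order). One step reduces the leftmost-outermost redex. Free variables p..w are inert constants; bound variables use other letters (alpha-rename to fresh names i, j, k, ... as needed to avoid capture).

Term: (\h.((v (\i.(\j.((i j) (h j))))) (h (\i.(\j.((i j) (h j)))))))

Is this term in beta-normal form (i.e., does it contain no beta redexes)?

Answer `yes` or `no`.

Answer: yes

Derivation:
Term: (\h.((v (\i.(\j.((i j) (h j))))) (h (\i.(\j.((i j) (h j)))))))
No beta redexes found.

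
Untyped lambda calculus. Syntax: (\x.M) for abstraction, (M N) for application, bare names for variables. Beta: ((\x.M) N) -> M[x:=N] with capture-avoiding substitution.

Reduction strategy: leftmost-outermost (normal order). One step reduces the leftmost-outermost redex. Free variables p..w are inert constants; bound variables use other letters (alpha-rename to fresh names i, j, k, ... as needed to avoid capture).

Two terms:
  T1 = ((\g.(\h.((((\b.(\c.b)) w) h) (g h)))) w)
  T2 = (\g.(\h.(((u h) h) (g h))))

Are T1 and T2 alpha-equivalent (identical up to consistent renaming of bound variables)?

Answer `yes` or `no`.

Term 1: ((\g.(\h.((((\b.(\c.b)) w) h) (g h)))) w)
Term 2: (\g.(\h.(((u h) h) (g h))))
Alpha-equivalence: compare structure up to binder renaming.
Result: False

Answer: no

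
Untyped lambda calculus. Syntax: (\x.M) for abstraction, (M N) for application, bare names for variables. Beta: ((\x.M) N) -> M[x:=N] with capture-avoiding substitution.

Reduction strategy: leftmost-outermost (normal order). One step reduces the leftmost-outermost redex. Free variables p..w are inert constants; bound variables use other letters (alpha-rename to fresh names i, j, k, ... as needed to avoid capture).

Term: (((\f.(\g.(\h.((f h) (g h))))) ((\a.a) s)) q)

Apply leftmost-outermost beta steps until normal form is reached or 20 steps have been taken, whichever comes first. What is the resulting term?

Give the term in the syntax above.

Step 0: (((\f.(\g.(\h.((f h) (g h))))) ((\a.a) s)) q)
Step 1: ((\g.(\h.((((\a.a) s) h) (g h)))) q)
Step 2: (\h.((((\a.a) s) h) (q h)))
Step 3: (\h.((s h) (q h)))

Answer: (\h.((s h) (q h)))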